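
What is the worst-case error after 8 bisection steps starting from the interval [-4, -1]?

Bisection error bound: |error| ≤ (b-a)/2^n
|error| ≤ (-1 - (-4))/2^8 = 3/2^8
|error| ≤ 0.0117187500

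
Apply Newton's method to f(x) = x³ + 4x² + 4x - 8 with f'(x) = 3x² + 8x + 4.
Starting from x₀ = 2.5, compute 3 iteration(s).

f(x) = x³ + 4x² + 4x - 8
f'(x) = 3x² + 8x + 4
x₀ = 2.5

Newton-Raphson formula: x_{n+1} = x_n - f(x_n)/f'(x_n)

Iteration 1:
  f(2.500000) = 42.625000
  f'(2.500000) = 42.750000
  x_1 = 2.500000 - 42.625000/42.750000 = 1.502924
Iteration 2:
  f(1.502924) = 10.441593
  f'(1.502924) = 22.799733
  x_2 = 1.502924 - 10.441593/22.799733 = 1.044954
Iteration 3:
  f(1.044954) = 1.688547
  f'(1.044954) = 15.635419
  x_3 = 1.044954 - 1.688547/15.635419 = 0.936959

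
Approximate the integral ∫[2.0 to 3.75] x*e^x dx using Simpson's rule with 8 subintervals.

f(x) = x*e^x
a = 2.0, b = 3.75, n = 8
h = (b - a)/n = 0.218750

Simpson's rule: (h/3)[f(x₀) + 4f(x₁) + 2f(x₂) + ... + f(xₙ)]

x_0 = 2.0000, f(x_0) = 14.778112, coefficient = 1
x_1 = 2.2188, f(x_1) = 20.403245, coefficient = 4
x_2 = 2.4375, f(x_2) = 27.895710, coefficient = 2
x_3 = 2.6562, f(x_3) = 37.832380, coefficient = 4
x_4 = 2.8750, f(x_4) = 50.960594, coefficient = 2
x_5 = 3.0938, f(x_5) = 68.247032, coefficient = 4
x_6 = 3.3125, f(x_6) = 90.940295, coefficient = 2
x_7 = 3.5312, f(x_7) = 120.650980, coefficient = 4
x_8 = 3.7500, f(x_8) = 159.454058, coefficient = 1

I ≈ (0.218750/3) × 1502.359920 = 109.547077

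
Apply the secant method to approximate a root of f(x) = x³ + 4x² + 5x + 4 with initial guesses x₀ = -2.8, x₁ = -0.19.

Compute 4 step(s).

f(x) = x³ + 4x² + 5x + 4
x₀ = -2.8, x₁ = -0.19

Secant formula: x_{n+1} = x_n - f(x_n)(x_n - x_{n-1})/(f(x_n) - f(x_{n-1}))

Iteration 1:
  f(-2.800000) = -0.592000
  f(-0.190000) = 3.187541
  x_2 = -0.190000 - 3.187541×(-0.190000 - (-2.800000))/(3.187541 - (-0.592000))
       = -2.391188
Iteration 2:
  f(-0.190000) = 3.187541
  f(-2.391188) = 1.242892
  x_3 = -2.391188 - 1.242892×(-2.391188 - (-0.190000))/(1.242892 - 3.187541)
       = -3.798043
Iteration 3:
  f(-2.391188) = 1.242892
  f(-3.798043) = -12.076963
  x_4 = -3.798043 - (-12.076963)×(-3.798043 - (-2.391188))/(-12.076963 - 1.242892)
       = -2.522464
Iteration 4:
  f(-3.798043) = -12.076963
  f(-2.522464) = 0.788983
  x_5 = -2.522464 - 0.788983×(-2.522464 - (-3.798043))/(0.788983 - (-12.076963))
       = -2.600687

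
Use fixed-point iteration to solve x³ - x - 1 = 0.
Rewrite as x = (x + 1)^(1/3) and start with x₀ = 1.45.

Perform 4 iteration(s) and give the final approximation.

Equation: x³ - x - 1 = 0
Fixed-point form: x = (x + 1)^(1/3)
x₀ = 1.45

x_1 = g(1.450000) = 1.348100
x_2 = g(1.348100) = 1.329144
x_3 = g(1.329144) = 1.325558
x_4 = g(1.325558) = 1.324878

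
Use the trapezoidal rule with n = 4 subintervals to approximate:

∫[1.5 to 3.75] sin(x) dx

f(x) = sin(x)
a = 1.5, b = 3.75, n = 4
h = (b - a)/n = 0.562500

Trapezoidal rule: (h/2)[f(x₀) + 2f(x₁) + 2f(x₂) + ... + f(xₙ)]

x_0 = 1.5000, f(x_0) = 0.997495, coefficient = 1
x_1 = 2.0625, f(x_1) = 0.881530, coefficient = 2
x_2 = 2.6250, f(x_2) = 0.493920, coefficient = 2
x_3 = 3.1875, f(x_3) = -0.045891, coefficient = 2
x_4 = 3.7500, f(x_4) = -0.571561, coefficient = 1

I ≈ (0.562500/2) × 3.085051 = 0.867671
Exact value: 0.891297
Error: 0.023626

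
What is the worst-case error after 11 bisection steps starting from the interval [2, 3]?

Bisection error bound: |error| ≤ (b-a)/2^n
|error| ≤ (3 - 2)/2^11 = 1/2^11
|error| ≤ 0.0004882812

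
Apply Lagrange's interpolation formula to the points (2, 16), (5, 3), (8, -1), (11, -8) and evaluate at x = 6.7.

Lagrange interpolation formula:
P(x) = Σ yᵢ × Lᵢ(x)
where Lᵢ(x) = Π_{j≠i} (x - xⱼ)/(xᵢ - xⱼ)

L_0(6.7) = (6.7 - 5)/(2 - 5) × (6.7 - 8)/(2 - 8) × (6.7 - 11)/(2 - 11) = -0.058660
L_1(6.7) = (6.7 - 2)/(5 - 2) × (6.7 - 8)/(5 - 8) × (6.7 - 11)/(5 - 11) = 0.486537
L_2(6.7) = (6.7 - 2)/(8 - 2) × (6.7 - 5)/(8 - 5) × (6.7 - 11)/(8 - 11) = 0.636241
L_3(6.7) = (6.7 - 2)/(11 - 2) × (6.7 - 5)/(11 - 5) × (6.7 - 8)/(11 - 8) = -0.064117

P(6.7) = 16×L_0(6.7) + 3×L_1(6.7) + (-1)×L_2(6.7) + (-8)×L_3(6.7)
P(6.7) = 0.397741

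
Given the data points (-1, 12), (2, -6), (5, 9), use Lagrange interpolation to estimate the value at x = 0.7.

Lagrange interpolation formula:
P(x) = Σ yᵢ × Lᵢ(x)
where Lᵢ(x) = Π_{j≠i} (x - xⱼ)/(xᵢ - xⱼ)

L_0(0.7) = (0.7 - 2)/(-1 - 2) × (0.7 - 5)/(-1 - 5) = 0.310556
L_1(0.7) = (0.7 - (-1))/(2 - (-1)) × (0.7 - 5)/(2 - 5) = 0.812222
L_2(0.7) = (0.7 - (-1))/(5 - (-1)) × (0.7 - 2)/(5 - 2) = -0.122778

P(0.7) = 12×L_0(0.7) + (-6)×L_1(0.7) + 9×L_2(0.7)
P(0.7) = -2.251667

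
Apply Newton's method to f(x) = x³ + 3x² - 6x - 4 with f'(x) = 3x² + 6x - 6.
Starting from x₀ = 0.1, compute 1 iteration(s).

f(x) = x³ + 3x² - 6x - 4
f'(x) = 3x² + 6x - 6
x₀ = 0.1

Newton-Raphson formula: x_{n+1} = x_n - f(x_n)/f'(x_n)

Iteration 1:
  f(0.100000) = -4.569000
  f'(0.100000) = -5.370000
  x_1 = 0.100000 - (-4.569000)/(-5.370000) = -0.750838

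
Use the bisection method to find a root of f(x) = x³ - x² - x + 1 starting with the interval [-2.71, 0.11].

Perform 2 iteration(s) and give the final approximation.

f(x) = x³ - x² - x + 1
Initial interval: [-2.71, 0.11]

Iteration 1:
  c_1 = (-2.710000 + 0.110000)/2 = -1.300000
  f(c_1) = f(-1.300000) = -1.587000
  f(a) × f(c) ≥ 0, new interval: [-1.300000, 0.110000]
Iteration 2:
  c_2 = (-1.300000 + 0.110000)/2 = -0.595000
  f(c_2) = f(-0.595000) = 1.030330
  f(a) × f(c) < 0, new interval: [-1.300000, -0.595000]

After 2 iteration(s), the approximation is c_2 = -0.595000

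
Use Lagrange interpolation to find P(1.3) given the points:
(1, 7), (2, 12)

Lagrange interpolation formula:
P(x) = Σ yᵢ × Lᵢ(x)
where Lᵢ(x) = Π_{j≠i} (x - xⱼ)/(xᵢ - xⱼ)

L_0(1.3) = (1.3 - 2)/(1 - 2) = 0.700000
L_1(1.3) = (1.3 - 1)/(2 - 1) = 0.300000

P(1.3) = 7×L_0(1.3) + 12×L_1(1.3)
P(1.3) = 8.500000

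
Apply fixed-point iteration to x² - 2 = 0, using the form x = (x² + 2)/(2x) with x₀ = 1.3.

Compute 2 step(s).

Equation: x² - 2 = 0
Fixed-point form: x = (x² + 2)/(2x)
x₀ = 1.3

x_1 = g(1.300000) = 1.419231
x_2 = g(1.419231) = 1.414222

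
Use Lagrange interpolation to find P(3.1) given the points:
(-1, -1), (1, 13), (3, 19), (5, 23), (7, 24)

Lagrange interpolation formula:
P(x) = Σ yᵢ × Lᵢ(x)
where Lᵢ(x) = Π_{j≠i} (x - xⱼ)/(xᵢ - xⱼ)

L_0(3.1) = (3.1 - 1)/(-1 - 1) × (3.1 - 3)/(-1 - 3) × (3.1 - 5)/(-1 - 5) × (3.1 - 7)/(-1 - 7) = 0.004052
L_1(3.1) = (3.1 - (-1))/(1 - (-1)) × (3.1 - 3)/(1 - 3) × (3.1 - 5)/(1 - 5) × (3.1 - 7)/(1 - 7) = -0.031647
L_2(3.1) = (3.1 - (-1))/(3 - (-1)) × (3.1 - 1)/(3 - 1) × (3.1 - 5)/(3 - 5) × (3.1 - 7)/(3 - 7) = 0.996877
L_3(3.1) = (3.1 - (-1))/(5 - (-1)) × (3.1 - 1)/(5 - 1) × (3.1 - 3)/(5 - 3) × (3.1 - 7)/(5 - 7) = 0.034978
L_4(3.1) = (3.1 - (-1))/(7 - (-1)) × (3.1 - 1)/(7 - 1) × (3.1 - 3)/(7 - 3) × (3.1 - 5)/(7 - 5) = -0.004260

P(3.1) = (-1)×L_0(3.1) + 13×L_1(3.1) + 19×L_2(3.1) + 23×L_3(3.1) + 24×L_4(3.1)
P(3.1) = 19.227446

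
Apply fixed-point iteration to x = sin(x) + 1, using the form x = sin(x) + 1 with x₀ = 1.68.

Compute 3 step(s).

Equation: x = sin(x) + 1
Fixed-point form: x = sin(x) + 1
x₀ = 1.68

x_1 = g(1.680000) = 1.994043
x_2 = g(1.994043) = 1.911760
x_3 = g(1.911760) = 1.942433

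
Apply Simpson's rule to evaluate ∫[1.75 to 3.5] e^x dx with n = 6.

f(x) = e^x
a = 1.75, b = 3.5, n = 6
h = (b - a)/n = 0.291667

Simpson's rule: (h/3)[f(x₀) + 4f(x₁) + 2f(x₂) + ... + f(xₙ)]

x_0 = 1.7500, f(x_0) = 5.754603, coefficient = 1
x_1 = 2.0417, f(x_1) = 7.703438, coefficient = 4
x_2 = 2.3333, f(x_2) = 10.312259, coefficient = 2
x_3 = 2.6250, f(x_3) = 13.804574, coefficient = 4
x_4 = 2.9167, f(x_4) = 18.479586, coefficient = 2
x_5 = 3.2083, f(x_5) = 24.737822, coefficient = 4
x_6 = 3.5000, f(x_6) = 33.115452, coefficient = 1

I ≈ (0.291667/3) × 281.437079 = 27.361938
Exact value: 27.360849
Error: 0.001089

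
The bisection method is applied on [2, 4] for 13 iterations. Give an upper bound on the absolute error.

Bisection error bound: |error| ≤ (b-a)/2^n
|error| ≤ (4 - 2)/2^13 = 2/2^13
|error| ≤ 0.0002441406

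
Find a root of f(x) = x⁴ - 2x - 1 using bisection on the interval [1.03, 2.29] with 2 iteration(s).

f(x) = x⁴ - 2x - 1
Initial interval: [1.03, 2.29]

Iteration 1:
  c_1 = (1.030000 + 2.290000)/2 = 1.660000
  f(c_1) = f(1.660000) = 3.273331
  f(a) × f(c) < 0, new interval: [1.030000, 1.660000]
Iteration 2:
  c_2 = (1.030000 + 1.660000)/2 = 1.345000
  f(c_2) = f(1.345000) = -0.417429
  f(a) × f(c) ≥ 0, new interval: [1.345000, 1.660000]

After 2 iteration(s), the approximation is c_2 = 1.345000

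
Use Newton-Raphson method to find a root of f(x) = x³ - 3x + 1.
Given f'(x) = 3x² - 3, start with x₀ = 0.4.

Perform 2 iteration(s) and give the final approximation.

f(x) = x³ - 3x + 1
f'(x) = 3x² - 3
x₀ = 0.4

Newton-Raphson formula: x_{n+1} = x_n - f(x_n)/f'(x_n)

Iteration 1:
  f(0.400000) = -0.136000
  f'(0.400000) = -2.520000
  x_1 = 0.400000 - (-0.136000)/(-2.520000) = 0.346032
Iteration 2:
  f(0.346032) = 0.003338
  f'(0.346032) = -2.640786
  x_2 = 0.346032 - 0.003338/(-2.640786) = 0.347296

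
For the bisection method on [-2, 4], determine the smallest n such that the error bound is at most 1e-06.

We need (b-a)/2^n ≤ 1e-06
(4 - (-2))/2^n ≤ 1e-06
6/2^n ≤ 1e-06
2^n ≥ 6000000
n ≥ log₂(6000000) = 22.52
n ≥ 23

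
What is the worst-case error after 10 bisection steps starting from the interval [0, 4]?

Bisection error bound: |error| ≤ (b-a)/2^n
|error| ≤ (4 - 0)/2^10 = 4/2^10
|error| ≤ 0.0039062500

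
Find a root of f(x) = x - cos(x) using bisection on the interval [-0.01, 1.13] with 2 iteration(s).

f(x) = x - cos(x)
Initial interval: [-0.01, 1.13]

Iteration 1:
  c_1 = (-0.010000 + 1.130000)/2 = 0.560000
  f(c_1) = f(0.560000) = -0.287255
  f(a) × f(c) ≥ 0, new interval: [0.560000, 1.130000]
Iteration 2:
  c_2 = (0.560000 + 1.130000)/2 = 0.845000
  f(c_2) = f(0.845000) = 0.181269
  f(a) × f(c) < 0, new interval: [0.560000, 0.845000]

After 2 iteration(s), the approximation is c_2 = 0.845000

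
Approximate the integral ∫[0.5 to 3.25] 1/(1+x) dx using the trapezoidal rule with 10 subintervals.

f(x) = 1/(1+x)
a = 0.5, b = 3.25, n = 10
h = (b - a)/n = 0.275000

Trapezoidal rule: (h/2)[f(x₀) + 2f(x₁) + 2f(x₂) + ... + f(xₙ)]

x_0 = 0.5000, f(x_0) = 0.666667, coefficient = 1
x_1 = 0.7750, f(x_1) = 0.563380, coefficient = 2
x_2 = 1.0500, f(x_2) = 0.487805, coefficient = 2
x_3 = 1.3250, f(x_3) = 0.430108, coefficient = 2
x_4 = 1.6000, f(x_4) = 0.384615, coefficient = 2
x_5 = 1.8750, f(x_5) = 0.347826, coefficient = 2
x_6 = 2.1500, f(x_6) = 0.317460, coefficient = 2
x_7 = 2.4250, f(x_7) = 0.291971, coefficient = 2
x_8 = 2.7000, f(x_8) = 0.270270, coefficient = 2
x_9 = 2.9750, f(x_9) = 0.251572, coefficient = 2
x_10 = 3.2500, f(x_10) = 0.235294, coefficient = 1

I ≈ (0.275000/2) × 7.591977 = 1.043897
Exact value: 1.041454
Error: 0.002443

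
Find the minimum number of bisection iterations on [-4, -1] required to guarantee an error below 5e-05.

We need (b-a)/2^n ≤ 5e-05
(-1 - (-4))/2^n ≤ 5e-05
3/2^n ≤ 5e-05
2^n ≥ 60000
n ≥ log₂(60000) = 15.87
n ≥ 16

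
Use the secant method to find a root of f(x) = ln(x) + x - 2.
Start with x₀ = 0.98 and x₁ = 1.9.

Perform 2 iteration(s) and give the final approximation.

f(x) = ln(x) + x - 2
x₀ = 0.98, x₁ = 1.9

Secant formula: x_{n+1} = x_n - f(x_n)(x_n - x_{n-1})/(f(x_n) - f(x_{n-1}))

Iteration 1:
  f(0.980000) = -1.040203
  f(1.900000) = 0.541854
  x_2 = 1.900000 - 0.541854×(1.900000 - 0.980000)/(0.541854 - (-1.040203))
       = 1.584900
Iteration 2:
  f(1.900000) = 0.541854
  f(1.584900) = 0.045422
  x_3 = 1.584900 - 0.045422×(1.584900 - 1.900000)/(0.045422 - 0.541854)
       = 1.556070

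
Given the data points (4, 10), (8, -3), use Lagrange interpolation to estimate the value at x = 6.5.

Lagrange interpolation formula:
P(x) = Σ yᵢ × Lᵢ(x)
where Lᵢ(x) = Π_{j≠i} (x - xⱼ)/(xᵢ - xⱼ)

L_0(6.5) = (6.5 - 8)/(4 - 8) = 0.375000
L_1(6.5) = (6.5 - 4)/(8 - 4) = 0.625000

P(6.5) = 10×L_0(6.5) + (-3)×L_1(6.5)
P(6.5) = 1.875000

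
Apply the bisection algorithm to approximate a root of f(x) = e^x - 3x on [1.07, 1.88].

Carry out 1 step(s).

f(x) = e^x - 3x
Initial interval: [1.07, 1.88]

Iteration 1:
  c_1 = (1.070000 + 1.880000)/2 = 1.475000
  f(c_1) = f(1.475000) = -0.053964
  f(a) × f(c) ≥ 0, new interval: [1.475000, 1.880000]

After 1 iteration(s), the approximation is c_1 = 1.475000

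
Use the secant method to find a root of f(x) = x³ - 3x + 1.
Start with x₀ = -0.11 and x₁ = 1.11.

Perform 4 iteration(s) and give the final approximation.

f(x) = x³ - 3x + 1
x₀ = -0.11, x₁ = 1.11

Secant formula: x_{n+1} = x_n - f(x_n)(x_n - x_{n-1})/(f(x_n) - f(x_{n-1}))

Iteration 1:
  f(-0.110000) = 1.328669
  f(1.110000) = -0.962369
  x_2 = 1.110000 - (-0.962369)×(1.110000 - (-0.110000))/(-0.962369 - 1.328669)
       = 0.597529
Iteration 2:
  f(1.110000) = -0.962369
  f(0.597529) = -0.579245
  x_3 = 0.597529 - (-0.579245)×(0.597529 - 1.110000)/(-0.579245 - (-0.962369))
       = -0.177275
Iteration 3:
  f(0.597529) = -0.579245
  f(-0.177275) = 1.526255
  x_4 = -0.177275 - 1.526255×(-0.177275 - 0.597529)/(1.526255 - (-0.579245))
       = 0.384372
Iteration 4:
  f(-0.177275) = 1.526255
  f(0.384372) = -0.096329
  x_5 = 0.384372 - (-0.096329)×(0.384372 - (-0.177275))/(-0.096329 - 1.526255)
       = 0.351029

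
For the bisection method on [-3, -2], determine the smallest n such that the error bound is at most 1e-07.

We need (b-a)/2^n ≤ 1e-07
(-2 - (-3))/2^n ≤ 1e-07
1/2^n ≤ 1e-07
2^n ≥ 10000000
n ≥ log₂(10000000) = 23.25
n ≥ 24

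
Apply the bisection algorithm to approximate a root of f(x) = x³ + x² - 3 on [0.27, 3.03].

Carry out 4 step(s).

f(x) = x³ + x² - 3
Initial interval: [0.27, 3.03]

Iteration 1:
  c_1 = (0.270000 + 3.030000)/2 = 1.650000
  f(c_1) = f(1.650000) = 4.214625
  f(a) × f(c) < 0, new interval: [0.270000, 1.650000]
Iteration 2:
  c_2 = (0.270000 + 1.650000)/2 = 0.960000
  f(c_2) = f(0.960000) = -1.193664
  f(a) × f(c) ≥ 0, new interval: [0.960000, 1.650000]
Iteration 3:
  c_3 = (0.960000 + 1.650000)/2 = 1.305000
  f(c_3) = f(1.305000) = 0.925473
  f(a) × f(c) < 0, new interval: [0.960000, 1.305000]
Iteration 4:
  c_4 = (0.960000 + 1.305000)/2 = 1.132500
  f(c_4) = f(1.132500) = -0.264949
  f(a) × f(c) ≥ 0, new interval: [1.132500, 1.305000]

After 4 iteration(s), the approximation is c_4 = 1.132500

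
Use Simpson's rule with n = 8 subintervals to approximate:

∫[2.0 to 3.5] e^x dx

f(x) = e^x
a = 2.0, b = 3.5, n = 8
h = (b - a)/n = 0.187500

Simpson's rule: (h/3)[f(x₀) + 4f(x₁) + 2f(x₂) + ... + f(xₙ)]

x_0 = 2.0000, f(x_0) = 7.389056, coefficient = 1
x_1 = 2.1875, f(x_1) = 8.912903, coefficient = 4
x_2 = 2.3750, f(x_2) = 10.751013, coefficient = 2
x_3 = 2.5625, f(x_3) = 12.968197, coefficient = 4
x_4 = 2.7500, f(x_4) = 15.642632, coefficient = 2
x_5 = 2.9375, f(x_5) = 18.868616, coefficient = 4
x_6 = 3.1250, f(x_6) = 22.759895, coefficient = 2
x_7 = 3.3125, f(x_7) = 27.453674, coefficient = 4
x_8 = 3.5000, f(x_8) = 33.115452, coefficient = 1

I ≈ (0.187500/3) × 411.625148 = 25.726572
Exact value: 25.726396
Error: 0.000176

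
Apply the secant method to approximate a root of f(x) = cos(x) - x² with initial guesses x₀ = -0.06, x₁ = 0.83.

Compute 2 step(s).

f(x) = cos(x) - x²
x₀ = -0.06, x₁ = 0.83

Secant formula: x_{n+1} = x_n - f(x_n)(x_n - x_{n-1})/(f(x_n) - f(x_{n-1}))

Iteration 1:
  f(-0.060000) = 0.994601
  f(0.830000) = -0.014024
  x_2 = 0.830000 - (-0.014024)×(0.830000 - (-0.060000))/(-0.014024 - 0.994601)
       = 0.817625
Iteration 2:
  f(0.830000) = -0.014024
  f(0.817625) = 0.015445
  x_3 = 0.817625 - 0.015445×(0.817625 - 0.830000)/(0.015445 - (-0.014024))
       = 0.824111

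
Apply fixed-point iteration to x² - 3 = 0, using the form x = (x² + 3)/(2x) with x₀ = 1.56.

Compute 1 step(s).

Equation: x² - 3 = 0
Fixed-point form: x = (x² + 3)/(2x)
x₀ = 1.56

x_1 = g(1.560000) = 1.741538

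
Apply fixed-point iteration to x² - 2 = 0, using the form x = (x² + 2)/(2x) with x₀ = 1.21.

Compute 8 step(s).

Equation: x² - 2 = 0
Fixed-point form: x = (x² + 2)/(2x)
x₀ = 1.21

x_1 = g(1.210000) = 1.431446
x_2 = g(1.431446) = 1.414317
x_3 = g(1.414317) = 1.414214
x_4 = g(1.414214) = 1.414214
x_5 = g(1.414214) = 1.414214
x_6 = g(1.414214) = 1.414214
x_7 = g(1.414214) = 1.414214
x_8 = g(1.414214) = 1.414214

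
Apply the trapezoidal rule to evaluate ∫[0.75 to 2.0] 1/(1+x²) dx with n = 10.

f(x) = 1/(1+x²)
a = 0.75, b = 2.0, n = 10
h = (b - a)/n = 0.125000

Trapezoidal rule: (h/2)[f(x₀) + 2f(x₁) + 2f(x₂) + ... + f(xₙ)]

x_0 = 0.7500, f(x_0) = 0.640000, coefficient = 1
x_1 = 0.8750, f(x_1) = 0.566372, coefficient = 2
x_2 = 1.0000, f(x_2) = 0.500000, coefficient = 2
x_3 = 1.1250, f(x_3) = 0.441379, coefficient = 2
x_4 = 1.2500, f(x_4) = 0.390244, coefficient = 2
x_5 = 1.3750, f(x_5) = 0.345946, coefficient = 2
x_6 = 1.5000, f(x_6) = 0.307692, coefficient = 2
x_7 = 1.6250, f(x_7) = 0.274678, coefficient = 2
x_8 = 1.7500, f(x_8) = 0.246154, coefficient = 2
x_9 = 1.8750, f(x_9) = 0.221453, coefficient = 2
x_10 = 2.0000, f(x_10) = 0.200000, coefficient = 1

I ≈ (0.125000/2) × 7.427837 = 0.464240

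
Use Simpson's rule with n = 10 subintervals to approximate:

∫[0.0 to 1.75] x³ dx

f(x) = x³
a = 0.0, b = 1.75, n = 10
h = (b - a)/n = 0.175000

Simpson's rule: (h/3)[f(x₀) + 4f(x₁) + 2f(x₂) + ... + f(xₙ)]

x_0 = 0.0000, f(x_0) = 0.000000, coefficient = 1
x_1 = 0.1750, f(x_1) = 0.005359, coefficient = 4
x_2 = 0.3500, f(x_2) = 0.042875, coefficient = 2
x_3 = 0.5250, f(x_3) = 0.144703, coefficient = 4
x_4 = 0.7000, f(x_4) = 0.343000, coefficient = 2
x_5 = 0.8750, f(x_5) = 0.669922, coefficient = 4
x_6 = 1.0500, f(x_6) = 1.157625, coefficient = 2
x_7 = 1.2250, f(x_7) = 1.838266, coefficient = 4
x_8 = 1.4000, f(x_8) = 2.744000, coefficient = 2
x_9 = 1.5750, f(x_9) = 3.906984, coefficient = 4
x_10 = 1.7500, f(x_10) = 5.359375, coefficient = 1

I ≈ (0.175000/3) × 40.195312 = 2.344727
Exact value: 2.344727
Error: 0.000000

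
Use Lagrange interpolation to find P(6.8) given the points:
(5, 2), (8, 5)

Lagrange interpolation formula:
P(x) = Σ yᵢ × Lᵢ(x)
where Lᵢ(x) = Π_{j≠i} (x - xⱼ)/(xᵢ - xⱼ)

L_0(6.8) = (6.8 - 8)/(5 - 8) = 0.400000
L_1(6.8) = (6.8 - 5)/(8 - 5) = 0.600000

P(6.8) = 2×L_0(6.8) + 5×L_1(6.8)
P(6.8) = 3.800000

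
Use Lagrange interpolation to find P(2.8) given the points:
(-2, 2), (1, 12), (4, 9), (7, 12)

Lagrange interpolation formula:
P(x) = Σ yᵢ × Lᵢ(x)
where Lᵢ(x) = Π_{j≠i} (x - xⱼ)/(xᵢ - xⱼ)

L_0(2.8) = (2.8 - 1)/(-2 - 1) × (2.8 - 4)/(-2 - 4) × (2.8 - 7)/(-2 - 7) = -0.056000
L_1(2.8) = (2.8 - (-2))/(1 - (-2)) × (2.8 - 4)/(1 - 4) × (2.8 - 7)/(1 - 7) = 0.448000
L_2(2.8) = (2.8 - (-2))/(4 - (-2)) × (2.8 - 1)/(4 - 1) × (2.8 - 7)/(4 - 7) = 0.672000
L_3(2.8) = (2.8 - (-2))/(7 - (-2)) × (2.8 - 1)/(7 - 1) × (2.8 - 4)/(7 - 4) = -0.064000

P(2.8) = 2×L_0(2.8) + 12×L_1(2.8) + 9×L_2(2.8) + 12×L_3(2.8)
P(2.8) = 10.544000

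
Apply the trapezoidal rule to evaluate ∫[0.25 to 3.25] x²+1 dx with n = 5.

f(x) = x²+1
a = 0.25, b = 3.25, n = 5
h = (b - a)/n = 0.600000

Trapezoidal rule: (h/2)[f(x₀) + 2f(x₁) + 2f(x₂) + ... + f(xₙ)]

x_0 = 0.2500, f(x_0) = 1.062500, coefficient = 1
x_1 = 0.8500, f(x_1) = 1.722500, coefficient = 2
x_2 = 1.4500, f(x_2) = 3.102500, coefficient = 2
x_3 = 2.0500, f(x_3) = 5.202500, coefficient = 2
x_4 = 2.6500, f(x_4) = 8.022500, coefficient = 2
x_5 = 3.2500, f(x_5) = 11.562500, coefficient = 1

I ≈ (0.600000/2) × 48.725000 = 14.617500
Exact value: 14.437500
Error: 0.180000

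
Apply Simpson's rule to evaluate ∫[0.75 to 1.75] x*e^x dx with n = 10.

f(x) = x*e^x
a = 0.75, b = 1.75, n = 10
h = (b - a)/n = 0.100000

Simpson's rule: (h/3)[f(x₀) + 4f(x₁) + 2f(x₂) + ... + f(xₙ)]

x_0 = 0.7500, f(x_0) = 1.587750, coefficient = 1
x_1 = 0.8500, f(x_1) = 1.988700, coefficient = 4
x_2 = 0.9500, f(x_2) = 2.456424, coefficient = 2
x_3 = 1.0500, f(x_3) = 3.000534, coefficient = 4
x_4 = 1.1500, f(x_4) = 3.631922, coefficient = 2
x_5 = 1.2500, f(x_5) = 4.362929, coefficient = 4
x_6 = 1.3500, f(x_6) = 5.207524, coefficient = 2
x_7 = 1.4500, f(x_7) = 6.181516, coefficient = 4
x_8 = 1.5500, f(x_8) = 7.302779, coefficient = 2
x_9 = 1.6500, f(x_9) = 8.591517, coefficient = 4
x_10 = 1.7500, f(x_10) = 10.070555, coefficient = 1

I ≈ (0.100000/3) × 145.356383 = 4.845213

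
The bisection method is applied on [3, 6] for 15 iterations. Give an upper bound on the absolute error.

Bisection error bound: |error| ≤ (b-a)/2^n
|error| ≤ (6 - 3)/2^15 = 3/2^15
|error| ≤ 0.0000915527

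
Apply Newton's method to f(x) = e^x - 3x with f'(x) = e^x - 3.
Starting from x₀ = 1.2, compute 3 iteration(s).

f(x) = e^x - 3x
f'(x) = e^x - 3
x₀ = 1.2

Newton-Raphson formula: x_{n+1} = x_n - f(x_n)/f'(x_n)

Iteration 1:
  f(1.200000) = -0.279883
  f'(1.200000) = 0.320117
  x_1 = 1.200000 - (-0.279883)/0.320117 = 2.074315
Iteration 2:
  f(2.074315) = 1.736148
  f'(2.074315) = 4.959094
  x_2 = 2.074315 - 1.736148/4.959094 = 1.724221
Iteration 3:
  f(1.724221) = 0.435488
  f'(1.724221) = 2.608152
  x_3 = 1.724221 - 0.435488/2.608152 = 1.557249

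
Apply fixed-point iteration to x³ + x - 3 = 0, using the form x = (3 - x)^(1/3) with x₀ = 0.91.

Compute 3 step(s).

Equation: x³ + x - 3 = 0
Fixed-point form: x = (3 - x)^(1/3)
x₀ = 0.91

x_1 = g(0.910000) = 1.278543
x_2 = g(1.278543) = 1.198483
x_3 = g(1.198483) = 1.216782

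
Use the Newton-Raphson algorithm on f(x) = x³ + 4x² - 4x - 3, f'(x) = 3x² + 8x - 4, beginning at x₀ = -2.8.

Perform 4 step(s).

f(x) = x³ + 4x² - 4x - 3
f'(x) = 3x² + 8x - 4
x₀ = -2.8

Newton-Raphson formula: x_{n+1} = x_n - f(x_n)/f'(x_n)

Iteration 1:
  f(-2.800000) = 17.608000
  f'(-2.800000) = -2.880000
  x_1 = -2.800000 - 17.608000/(-2.880000) = 3.313889
Iteration 2:
  f(3.313889) = 64.064545
  f'(3.313889) = 55.456690
  x_2 = 3.313889 - 64.064545/55.456690 = 2.158671
Iteration 3:
  f(2.158671) = 17.063871
  f'(2.158671) = 27.248955
  x_3 = 2.158671 - 17.063871/27.248955 = 1.532450
Iteration 4:
  f(1.532450) = 3.862625
  f'(1.532450) = 15.304812
  x_4 = 1.532450 - 3.862625/15.304812 = 1.280070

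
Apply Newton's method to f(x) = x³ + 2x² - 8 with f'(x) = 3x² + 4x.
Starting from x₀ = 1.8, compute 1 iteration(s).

f(x) = x³ + 2x² - 8
f'(x) = 3x² + 4x
x₀ = 1.8

Newton-Raphson formula: x_{n+1} = x_n - f(x_n)/f'(x_n)

Iteration 1:
  f(1.800000) = 4.312000
  f'(1.800000) = 16.920000
  x_1 = 1.800000 - 4.312000/16.920000 = 1.545154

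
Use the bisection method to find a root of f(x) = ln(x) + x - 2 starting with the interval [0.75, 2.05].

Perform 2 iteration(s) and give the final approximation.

f(x) = ln(x) + x - 2
Initial interval: [0.75, 2.05]

Iteration 1:
  c_1 = (0.750000 + 2.050000)/2 = 1.400000
  f(c_1) = f(1.400000) = -0.263528
  f(a) × f(c) ≥ 0, new interval: [1.400000, 2.050000]
Iteration 2:
  c_2 = (1.400000 + 2.050000)/2 = 1.725000
  f(c_2) = f(1.725000) = 0.270227
  f(a) × f(c) < 0, new interval: [1.400000, 1.725000]

After 2 iteration(s), the approximation is c_2 = 1.725000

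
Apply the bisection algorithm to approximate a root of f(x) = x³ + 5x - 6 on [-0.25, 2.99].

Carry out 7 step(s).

f(x) = x³ + 5x - 6
Initial interval: [-0.25, 2.99]

Iteration 1:
  c_1 = (-0.250000 + 2.990000)/2 = 1.370000
  f(c_1) = f(1.370000) = 3.421353
  f(a) × f(c) < 0, new interval: [-0.250000, 1.370000]
Iteration 2:
  c_2 = (-0.250000 + 1.370000)/2 = 0.560000
  f(c_2) = f(0.560000) = -3.024384
  f(a) × f(c) ≥ 0, new interval: [0.560000, 1.370000]
Iteration 3:
  c_3 = (0.560000 + 1.370000)/2 = 0.965000
  f(c_3) = f(0.965000) = -0.276368
  f(a) × f(c) ≥ 0, new interval: [0.965000, 1.370000]
Iteration 4:
  c_4 = (0.965000 + 1.370000)/2 = 1.167500
  f(c_4) = f(1.167500) = 1.428868
  f(a) × f(c) < 0, new interval: [0.965000, 1.167500]
Iteration 5:
  c_5 = (0.965000 + 1.167500)/2 = 1.066250
  f(c_5) = f(1.066250) = 0.543458
  f(a) × f(c) < 0, new interval: [0.965000, 1.066250]
Iteration 6:
  c_6 = (0.965000 + 1.066250)/2 = 1.015625
  f(c_6) = f(1.015625) = 0.125736
  f(a) × f(c) < 0, new interval: [0.965000, 1.015625]
Iteration 7:
  c_7 = (0.965000 + 1.015625)/2 = 0.990313
  f(c_7) = f(0.990313) = -0.077219
  f(a) × f(c) ≥ 0, new interval: [0.990313, 1.015625]

After 7 iteration(s), the approximation is c_7 = 0.990313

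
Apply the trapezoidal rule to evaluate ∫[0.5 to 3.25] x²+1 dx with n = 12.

f(x) = x²+1
a = 0.5, b = 3.25, n = 12
h = (b - a)/n = 0.229167

Trapezoidal rule: (h/2)[f(x₀) + 2f(x₁) + 2f(x₂) + ... + f(xₙ)]

x_0 = 0.5000, f(x_0) = 1.250000, coefficient = 1
x_1 = 0.7292, f(x_1) = 1.531684, coefficient = 2
x_2 = 0.9583, f(x_2) = 1.918403, coefficient = 2
x_3 = 1.1875, f(x_3) = 2.410156, coefficient = 2
x_4 = 1.4167, f(x_4) = 3.006944, coefficient = 2
x_5 = 1.6458, f(x_5) = 3.708767, coefficient = 2
x_6 = 1.8750, f(x_6) = 4.515625, coefficient = 2
x_7 = 2.1042, f(x_7) = 5.427517, coefficient = 2
x_8 = 2.3333, f(x_8) = 6.444444, coefficient = 2
x_9 = 2.5625, f(x_9) = 7.566406, coefficient = 2
x_10 = 2.7917, f(x_10) = 8.793403, coefficient = 2
x_11 = 3.0208, f(x_11) = 10.125434, coefficient = 2
x_12 = 3.2500, f(x_12) = 11.562500, coefficient = 1

I ≈ (0.229167/2) × 123.710069 = 14.175112
Exact value: 14.151042
Error: 0.024070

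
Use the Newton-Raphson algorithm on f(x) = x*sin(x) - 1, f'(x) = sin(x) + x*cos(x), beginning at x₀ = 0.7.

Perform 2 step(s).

f(x) = x*sin(x) - 1
f'(x) = sin(x) + x*cos(x)
x₀ = 0.7

Newton-Raphson formula: x_{n+1} = x_n - f(x_n)/f'(x_n)

Iteration 1:
  f(0.700000) = -0.549048
  f'(0.700000) = 1.179607
  x_1 = 0.700000 - (-0.549048)/1.179607 = 1.165450
Iteration 2:
  f(1.165450) = 0.071008
  f'(1.165450) = 1.378546
  x_2 = 1.165450 - 0.071008/1.378546 = 1.113940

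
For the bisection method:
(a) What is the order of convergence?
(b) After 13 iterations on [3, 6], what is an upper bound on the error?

(a) Bisection has linear (order 1) convergence; the error is halved each step.

(b) Error bound = (b-a)/2^n = (6 - 3)/2^{13}
    = 3/2^{13}

(a) 1 (linear); (b) error ≤ 3.66e-04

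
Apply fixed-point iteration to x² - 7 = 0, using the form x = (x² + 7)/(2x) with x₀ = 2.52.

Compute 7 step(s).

Equation: x² - 7 = 0
Fixed-point form: x = (x² + 7)/(2x)
x₀ = 2.52

x_1 = g(2.520000) = 2.648889
x_2 = g(2.648889) = 2.645753
x_3 = g(2.645753) = 2.645751
x_4 = g(2.645751) = 2.645751
x_5 = g(2.645751) = 2.645751
x_6 = g(2.645751) = 2.645751
x_7 = g(2.645751) = 2.645751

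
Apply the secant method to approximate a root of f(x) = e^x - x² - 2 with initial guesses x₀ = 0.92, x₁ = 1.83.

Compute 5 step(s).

f(x) = e^x - x² - 2
x₀ = 0.92, x₁ = 1.83

Secant formula: x_{n+1} = x_n - f(x_n)(x_n - x_{n-1})/(f(x_n) - f(x_{n-1}))

Iteration 1:
  f(0.920000) = -0.337110
  f(1.830000) = 0.884987
  x_2 = 1.830000 - 0.884987×(1.830000 - 0.920000)/(0.884987 - (-0.337110))
       = 1.171019
Iteration 2:
  f(1.830000) = 0.884987
  f(1.171019) = -0.146008
  x_3 = 1.171019 - (-0.146008)×(1.171019 - 1.830000)/(-0.146008 - 0.884987)
       = 1.264343
Iteration 3:
  f(1.171019) = -0.146008
  f(1.264343) = -0.057797
  x_4 = 1.264343 - (-0.057797)×(1.264343 - 1.171019)/(-0.057797 - (-0.146008))
       = 1.325491
Iteration 4:
  f(1.264343) = -0.057797
  f(1.325491) = 0.007107
  x_5 = 1.325491 - 0.007107×(1.325491 - 1.264343)/(0.007107 - (-0.057797))
       = 1.318796
Iteration 5:
  f(1.325491) = 0.007107
  f(1.318796) = -0.000306
  x_6 = 1.318796 - (-0.000306)×(1.318796 - 1.325491)/(-0.000306 - 0.007107)
       = 1.319072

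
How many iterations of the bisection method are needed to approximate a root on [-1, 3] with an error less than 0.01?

We need (b-a)/2^n ≤ 0.01
(3 - (-1))/2^n ≤ 0.01
4/2^n ≤ 0.01
2^n ≥ 400
n ≥ log₂(400) = 8.64
n ≥ 9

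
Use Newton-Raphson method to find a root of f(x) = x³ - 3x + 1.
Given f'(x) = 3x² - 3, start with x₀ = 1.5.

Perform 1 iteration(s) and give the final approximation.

f(x) = x³ - 3x + 1
f'(x) = 3x² - 3
x₀ = 1.5

Newton-Raphson formula: x_{n+1} = x_n - f(x_n)/f'(x_n)

Iteration 1:
  f(1.500000) = -0.125000
  f'(1.500000) = 3.750000
  x_1 = 1.500000 - (-0.125000)/3.750000 = 1.533333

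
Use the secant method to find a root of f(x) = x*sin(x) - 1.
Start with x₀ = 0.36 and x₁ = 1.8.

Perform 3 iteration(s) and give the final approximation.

f(x) = x*sin(x) - 1
x₀ = 0.36, x₁ = 1.8

Secant formula: x_{n+1} = x_n - f(x_n)(x_n - x_{n-1})/(f(x_n) - f(x_{n-1}))

Iteration 1:
  f(0.360000) = -0.873181
  f(1.800000) = 0.752926
  x_2 = 1.800000 - 0.752926×(1.800000 - 0.360000)/(0.752926 - (-0.873181))
       = 1.133246
Iteration 2:
  f(1.800000) = 0.752926
  f(1.133246) = 0.026486
  x_3 = 1.133246 - 0.026486×(1.133246 - 1.800000)/(0.026486 - 0.752926)
       = 1.108937
Iteration 3:
  f(1.133246) = 0.026486
  f(1.108937) = -0.007252
  x_4 = 1.108937 - (-0.007252)×(1.108937 - 1.133246)/(-0.007252 - 0.026486)
       = 1.114162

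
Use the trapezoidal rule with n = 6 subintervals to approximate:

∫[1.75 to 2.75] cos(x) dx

f(x) = cos(x)
a = 1.75, b = 2.75, n = 6
h = (b - a)/n = 0.166667

Trapezoidal rule: (h/2)[f(x₀) + 2f(x₁) + 2f(x₂) + ... + f(xₙ)]

x_0 = 1.7500, f(x_0) = -0.178246, coefficient = 1
x_1 = 1.9167, f(x_1) = -0.339016, coefficient = 2
x_2 = 2.0833, f(x_2) = -0.490390, coefficient = 2
x_3 = 2.2500, f(x_3) = -0.628174, coefficient = 2
x_4 = 2.4167, f(x_4) = -0.748549, coefficient = 2
x_5 = 2.5833, f(x_5) = -0.848178, coefficient = 2
x_6 = 2.7500, f(x_6) = -0.924302, coefficient = 1

I ≈ (0.166667/2) × -7.211160 = -0.600930
Exact value: -0.602325
Error: 0.001395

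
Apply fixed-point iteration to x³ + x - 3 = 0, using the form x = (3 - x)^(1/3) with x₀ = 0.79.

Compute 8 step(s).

Equation: x³ + x - 3 = 0
Fixed-point form: x = (3 - x)^(1/3)
x₀ = 0.79

x_1 = g(0.790000) = 1.302559
x_2 = g(1.302559) = 1.192884
x_3 = g(1.192884) = 1.218041
x_4 = g(1.218041) = 1.212363
x_5 = g(1.212363) = 1.213649
x_6 = g(1.213649) = 1.213358
x_7 = g(1.213358) = 1.213424
x_8 = g(1.213424) = 1.213409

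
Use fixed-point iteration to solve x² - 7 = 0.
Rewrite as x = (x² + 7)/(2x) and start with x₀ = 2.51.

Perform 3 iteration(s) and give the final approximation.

Equation: x² - 7 = 0
Fixed-point form: x = (x² + 7)/(2x)
x₀ = 2.51

x_1 = g(2.510000) = 2.649422
x_2 = g(2.649422) = 2.645754
x_3 = g(2.645754) = 2.645751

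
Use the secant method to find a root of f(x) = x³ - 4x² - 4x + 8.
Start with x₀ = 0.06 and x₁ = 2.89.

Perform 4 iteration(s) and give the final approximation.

f(x) = x³ - 4x² - 4x + 8
x₀ = 0.06, x₁ = 2.89

Secant formula: x_{n+1} = x_n - f(x_n)(x_n - x_{n-1})/(f(x_n) - f(x_{n-1}))

Iteration 1:
  f(0.060000) = 7.745816
  f(2.890000) = -12.830831
  x_2 = 2.890000 - (-12.830831)×(2.890000 - 0.060000)/(-12.830831 - 7.745816)
       = 1.125317
Iteration 2:
  f(2.890000) = -12.830831
  f(1.125317) = -0.141593
  x_3 = 1.125317 - (-0.141593)×(1.125317 - 2.890000)/(-0.141593 - (-12.830831))
       = 1.105626
Iteration 3:
  f(1.125317) = -0.141593
  f(1.105626) = 0.039386
  x_4 = 1.105626 - 0.039386×(1.105626 - 1.125317)/(0.039386 - (-0.141593))
       = 1.109912
Iteration 4:
  f(1.105626) = 0.039386
  f(1.109912) = 0.000044
  x_5 = 1.109912 - 0.000044×(1.109912 - 1.105626)/(0.000044 - 0.039386)
       = 1.109916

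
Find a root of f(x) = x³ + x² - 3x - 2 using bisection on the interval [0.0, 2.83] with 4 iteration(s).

f(x) = x³ + x² - 3x - 2
Initial interval: [0.0, 2.83]

Iteration 1:
  c_1 = (0.000000 + 2.830000)/2 = 1.415000
  f(c_1) = f(1.415000) = -1.409627
  f(a) × f(c) ≥ 0, new interval: [1.415000, 2.830000]
Iteration 2:
  c_2 = (1.415000 + 2.830000)/2 = 2.122500
  f(c_2) = f(2.122500) = 5.699382
  f(a) × f(c) < 0, new interval: [1.415000, 2.122500]
Iteration 3:
  c_3 = (1.415000 + 2.122500)/2 = 1.768750
  f(c_3) = f(1.768750) = 1.355719
  f(a) × f(c) < 0, new interval: [1.415000, 1.768750]
Iteration 4:
  c_4 = (1.415000 + 1.768750)/2 = 1.591875
  f(c_4) = f(1.591875) = -0.207643
  f(a) × f(c) ≥ 0, new interval: [1.591875, 1.768750]

After 4 iteration(s), the approximation is c_4 = 1.591875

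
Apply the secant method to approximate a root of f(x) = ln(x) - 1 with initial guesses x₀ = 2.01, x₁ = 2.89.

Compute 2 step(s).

f(x) = ln(x) - 1
x₀ = 2.01, x₁ = 2.89

Secant formula: x_{n+1} = x_n - f(x_n)(x_n - x_{n-1})/(f(x_n) - f(x_{n-1}))

Iteration 1:
  f(2.010000) = -0.301865
  f(2.890000) = 0.061257
  x_2 = 2.890000 - 0.061257×(2.890000 - 2.010000)/(0.061257 - (-0.301865))
       = 2.741549
Iteration 2:
  f(2.890000) = 0.061257
  f(2.741549) = 0.008523
  x_3 = 2.741549 - 0.008523×(2.741549 - 2.890000)/(0.008523 - 0.061257)
       = 2.717555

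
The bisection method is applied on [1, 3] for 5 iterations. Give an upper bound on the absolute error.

Bisection error bound: |error| ≤ (b-a)/2^n
|error| ≤ (3 - 1)/2^5 = 2/2^5
|error| ≤ 0.0625000000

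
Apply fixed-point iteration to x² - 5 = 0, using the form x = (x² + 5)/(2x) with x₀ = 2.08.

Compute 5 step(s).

Equation: x² - 5 = 0
Fixed-point form: x = (x² + 5)/(2x)
x₀ = 2.08

x_1 = g(2.080000) = 2.241923
x_2 = g(2.241923) = 2.236076
x_3 = g(2.236076) = 2.236068
x_4 = g(2.236068) = 2.236068
x_5 = g(2.236068) = 2.236068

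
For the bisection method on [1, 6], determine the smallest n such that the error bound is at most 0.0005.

We need (b-a)/2^n ≤ 0.0005
(6 - 1)/2^n ≤ 0.0005
5/2^n ≤ 0.0005
2^n ≥ 10000
n ≥ log₂(10000) = 13.29
n ≥ 14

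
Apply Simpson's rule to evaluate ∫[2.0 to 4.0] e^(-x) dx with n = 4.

f(x) = e^(-x)
a = 2.0, b = 4.0, n = 4
h = (b - a)/n = 0.500000

Simpson's rule: (h/3)[f(x₀) + 4f(x₁) + 2f(x₂) + ... + f(xₙ)]

x_0 = 2.0000, f(x_0) = 0.135335, coefficient = 1
x_1 = 2.5000, f(x_1) = 0.082085, coefficient = 4
x_2 = 3.0000, f(x_2) = 0.049787, coefficient = 2
x_3 = 3.5000, f(x_3) = 0.030197, coefficient = 4
x_4 = 4.0000, f(x_4) = 0.018316, coefficient = 1

I ≈ (0.500000/3) × 0.702355 = 0.117059
Exact value: 0.117020
Error: 0.000039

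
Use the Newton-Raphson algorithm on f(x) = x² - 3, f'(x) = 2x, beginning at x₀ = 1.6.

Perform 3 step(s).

f(x) = x² - 3
f'(x) = 2x
x₀ = 1.6

Newton-Raphson formula: x_{n+1} = x_n - f(x_n)/f'(x_n)

Iteration 1:
  f(1.600000) = -0.440000
  f'(1.600000) = 3.200000
  x_1 = 1.600000 - (-0.440000)/3.200000 = 1.737500
Iteration 2:
  f(1.737500) = 0.018906
  f'(1.737500) = 3.475000
  x_2 = 1.737500 - 0.018906/3.475000 = 1.732059
Iteration 3:
  f(1.732059) = 0.000030
  f'(1.732059) = 3.464119
  x_3 = 1.732059 - 0.000030/3.464119 = 1.732051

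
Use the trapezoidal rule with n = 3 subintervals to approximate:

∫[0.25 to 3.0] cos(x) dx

f(x) = cos(x)
a = 0.25, b = 3.0, n = 3
h = (b - a)/n = 0.916667

Trapezoidal rule: (h/2)[f(x₀) + 2f(x₁) + 2f(x₂) + ... + f(xₙ)]

x_0 = 0.2500, f(x_0) = 0.968912, coefficient = 1
x_1 = 1.1667, f(x_1) = 0.393219, coefficient = 2
x_2 = 2.0833, f(x_2) = -0.490390, coefficient = 2
x_3 = 3.0000, f(x_3) = -0.989992, coefficient = 1

I ≈ (0.916667/2) × -0.215422 = -0.098735
Exact value: -0.106284
Error: 0.007549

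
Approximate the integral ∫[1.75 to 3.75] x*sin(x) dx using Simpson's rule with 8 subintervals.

f(x) = x*sin(x)
a = 1.75, b = 3.75, n = 8
h = (b - a)/n = 0.250000

Simpson's rule: (h/3)[f(x₀) + 4f(x₁) + 2f(x₂) + ... + f(xₙ)]

x_0 = 1.7500, f(x_0) = 1.721975, coefficient = 1
x_1 = 2.0000, f(x_1) = 1.818595, coefficient = 4
x_2 = 2.2500, f(x_2) = 1.750665, coefficient = 2
x_3 = 2.5000, f(x_3) = 1.496180, coefficient = 4
x_4 = 2.7500, f(x_4) = 1.049568, coefficient = 2
x_5 = 3.0000, f(x_5) = 0.423360, coefficient = 4
x_6 = 3.2500, f(x_6) = -0.351634, coefficient = 2
x_7 = 3.5000, f(x_7) = -1.227741, coefficient = 4
x_8 = 3.7500, f(x_8) = -2.143355, coefficient = 1

I ≈ (0.250000/3) × 14.517393 = 1.209783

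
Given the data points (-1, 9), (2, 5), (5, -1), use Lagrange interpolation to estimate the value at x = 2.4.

Lagrange interpolation formula:
P(x) = Σ yᵢ × Lᵢ(x)
where Lᵢ(x) = Π_{j≠i} (x - xⱼ)/(xᵢ - xⱼ)

L_0(2.4) = (2.4 - 2)/(-1 - 2) × (2.4 - 5)/(-1 - 5) = -0.057778
L_1(2.4) = (2.4 - (-1))/(2 - (-1)) × (2.4 - 5)/(2 - 5) = 0.982222
L_2(2.4) = (2.4 - (-1))/(5 - (-1)) × (2.4 - 2)/(5 - 2) = 0.075556

P(2.4) = 9×L_0(2.4) + 5×L_1(2.4) + (-1)×L_2(2.4)
P(2.4) = 4.315556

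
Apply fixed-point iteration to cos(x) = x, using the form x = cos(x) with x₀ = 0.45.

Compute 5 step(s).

Equation: cos(x) = x
Fixed-point form: x = cos(x)
x₀ = 0.45

x_1 = g(0.450000) = 0.900447
x_2 = g(0.900447) = 0.621260
x_3 = g(0.621260) = 0.813146
x_4 = g(0.813146) = 0.687216
x_5 = g(0.687216) = 0.773015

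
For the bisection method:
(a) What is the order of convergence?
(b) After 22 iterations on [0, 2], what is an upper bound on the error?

(a) Bisection has linear (order 1) convergence; the error is halved each step.

(b) Error bound = (b-a)/2^n = (2 - 0)/2^{22}
    = 2/2^{22}

(a) 1 (linear); (b) error ≤ 4.77e-07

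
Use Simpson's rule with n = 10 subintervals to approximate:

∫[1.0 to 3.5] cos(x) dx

f(x) = cos(x)
a = 1.0, b = 3.5, n = 10
h = (b - a)/n = 0.250000

Simpson's rule: (h/3)[f(x₀) + 4f(x₁) + 2f(x₂) + ... + f(xₙ)]

x_0 = 1.0000, f(x_0) = 0.540302, coefficient = 1
x_1 = 1.2500, f(x_1) = 0.315322, coefficient = 4
x_2 = 1.5000, f(x_2) = 0.070737, coefficient = 2
x_3 = 1.7500, f(x_3) = -0.178246, coefficient = 4
x_4 = 2.0000, f(x_4) = -0.416147, coefficient = 2
x_5 = 2.2500, f(x_5) = -0.628174, coefficient = 4
x_6 = 2.5000, f(x_6) = -0.801144, coefficient = 2
x_7 = 2.7500, f(x_7) = -0.924302, coefficient = 4
x_8 = 3.0000, f(x_8) = -0.989992, coefficient = 2
x_9 = 3.2500, f(x_9) = -0.994130, coefficient = 4
x_10 = 3.5000, f(x_10) = -0.936457, coefficient = 1

I ≈ (0.250000/3) × -14.307363 = -1.192280
Exact value: -1.192254
Error: 0.000026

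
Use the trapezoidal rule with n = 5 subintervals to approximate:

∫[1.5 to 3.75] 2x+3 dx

f(x) = 2x+3
a = 1.5, b = 3.75, n = 5
h = (b - a)/n = 0.450000

Trapezoidal rule: (h/2)[f(x₀) + 2f(x₁) + 2f(x₂) + ... + f(xₙ)]

x_0 = 1.5000, f(x_0) = 6.000000, coefficient = 1
x_1 = 1.9500, f(x_1) = 6.900000, coefficient = 2
x_2 = 2.4000, f(x_2) = 7.800000, coefficient = 2
x_3 = 2.8500, f(x_3) = 8.700000, coefficient = 2
x_4 = 3.3000, f(x_4) = 9.600000, coefficient = 2
x_5 = 3.7500, f(x_5) = 10.500000, coefficient = 1

I ≈ (0.450000/2) × 82.500000 = 18.562500
Exact value: 18.562500
Error: 0.000000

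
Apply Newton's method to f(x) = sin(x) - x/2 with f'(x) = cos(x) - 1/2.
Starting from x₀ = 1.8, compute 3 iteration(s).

f(x) = sin(x) - x/2
f'(x) = cos(x) - 1/2
x₀ = 1.8

Newton-Raphson formula: x_{n+1} = x_n - f(x_n)/f'(x_n)

Iteration 1:
  f(1.800000) = 0.073848
  f'(1.800000) = -0.727202
  x_1 = 1.800000 - 0.073848/(-0.727202) = 1.901550
Iteration 2:
  f(1.901550) = -0.004977
  f'(1.901550) = -0.824756
  x_2 = 1.901550 - (-0.004977)/(-0.824756) = 1.895515
Iteration 3:
  f(1.895515) = -0.000017
  f'(1.895515) = -0.819042
  x_3 = 1.895515 - (-0.000017)/(-0.819042) = 1.895494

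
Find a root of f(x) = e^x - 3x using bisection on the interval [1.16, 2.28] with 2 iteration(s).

f(x) = e^x - 3x
Initial interval: [1.16, 2.28]

Iteration 1:
  c_1 = (1.160000 + 2.280000)/2 = 1.720000
  f(c_1) = f(1.720000) = 0.424528
  f(a) × f(c) < 0, new interval: [1.160000, 1.720000]
Iteration 2:
  c_2 = (1.160000 + 1.720000)/2 = 1.440000
  f(c_2) = f(1.440000) = -0.099304
  f(a) × f(c) ≥ 0, new interval: [1.440000, 1.720000]

After 2 iteration(s), the approximation is c_2 = 1.440000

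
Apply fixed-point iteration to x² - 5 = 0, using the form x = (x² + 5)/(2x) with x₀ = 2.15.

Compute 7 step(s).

Equation: x² - 5 = 0
Fixed-point form: x = (x² + 5)/(2x)
x₀ = 2.15

x_1 = g(2.150000) = 2.237791
x_2 = g(2.237791) = 2.236069
x_3 = g(2.236069) = 2.236068
x_4 = g(2.236068) = 2.236068
x_5 = g(2.236068) = 2.236068
x_6 = g(2.236068) = 2.236068
x_7 = g(2.236068) = 2.236068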